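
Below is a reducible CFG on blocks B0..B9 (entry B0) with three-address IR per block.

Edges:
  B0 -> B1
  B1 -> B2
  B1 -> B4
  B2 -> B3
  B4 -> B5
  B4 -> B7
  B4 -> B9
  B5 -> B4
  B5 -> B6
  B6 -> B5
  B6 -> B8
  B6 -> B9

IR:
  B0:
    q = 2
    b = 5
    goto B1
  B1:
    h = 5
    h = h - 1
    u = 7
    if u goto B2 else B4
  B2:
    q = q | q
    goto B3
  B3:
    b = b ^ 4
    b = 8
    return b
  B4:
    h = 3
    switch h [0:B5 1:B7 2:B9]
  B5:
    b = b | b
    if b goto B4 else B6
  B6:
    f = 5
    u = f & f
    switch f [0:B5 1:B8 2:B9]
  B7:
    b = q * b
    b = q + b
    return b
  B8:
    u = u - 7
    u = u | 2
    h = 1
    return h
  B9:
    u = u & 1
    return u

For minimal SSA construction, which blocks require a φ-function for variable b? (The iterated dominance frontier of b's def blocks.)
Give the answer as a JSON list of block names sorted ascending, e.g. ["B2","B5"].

Answer: ["B4", "B5", "B9"]

Derivation:
idom tree: B1←B0 B2←B1 B3←B2 B4←B1 B5←B4 B6←B5 B7←B4 B8←B6 B9←B4
Dom at joins:
  B4: preds {B1,B5}: {B0,B1} ∩ {B0,B1,B4,B5} = {B0,B1}; idom=B1
  B5: preds {B4,B6}: {B0,B1,B4} ∩ {B0,B1,B4,B5,B6} = {B0,B1,B4}; idom=B4
  B9: preds {B4,B6}: {B0,B1,B4} ∩ {B0,B1,B4,B5,B6} = {B0,B1,B4}; idom=B4

DF derivation:
  B4←B1: walk · to B1
  B4←B5: walk B5→B4 to B1
  B5←B4: walk · to B4
  B5←B6: walk B6→B5 to B4
  B9←B4: walk · to B4
  B9←B6: walk B6→B5 to B4
  B0 → ∅
  B1 → ∅
  B2 → ∅
  B3 → ∅
  B4 → {B4}
  B5 → {B4,B5,B9}
  B6 → {B5,B9}
  B7 → ∅
  B8 → ∅
  B9 → ∅

φ for b: defs {B0,B3,B5,B7}
  DF⁺ = {B4,B5,B9}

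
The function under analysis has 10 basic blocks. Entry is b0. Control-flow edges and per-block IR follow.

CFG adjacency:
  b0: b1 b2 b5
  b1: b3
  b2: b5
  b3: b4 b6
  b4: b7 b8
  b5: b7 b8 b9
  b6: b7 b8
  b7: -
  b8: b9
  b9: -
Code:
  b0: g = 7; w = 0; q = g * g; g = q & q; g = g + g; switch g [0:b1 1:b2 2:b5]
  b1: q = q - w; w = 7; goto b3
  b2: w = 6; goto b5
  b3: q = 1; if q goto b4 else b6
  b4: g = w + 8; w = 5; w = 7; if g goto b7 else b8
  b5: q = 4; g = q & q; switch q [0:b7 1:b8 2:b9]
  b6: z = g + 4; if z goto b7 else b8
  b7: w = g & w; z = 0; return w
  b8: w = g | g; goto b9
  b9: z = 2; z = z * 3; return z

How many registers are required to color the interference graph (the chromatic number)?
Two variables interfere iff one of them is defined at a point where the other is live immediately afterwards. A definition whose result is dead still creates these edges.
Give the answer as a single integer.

Per-block:
  b0: {g,q,w} / ∅
  b1: {q,w} / {q,w}
  b2: {w} / ∅
  b3: {q} / ∅
  b4: {g,w} / {w}
  b5: {g,q} / ∅
  b6: {z} / {g}
  b7: {w,z} / {g,w}
  b8: {w} / {g}
  b9: {z} / ∅

Backward fixpoint:
  b0 li=∅ lo={g,q,w}
  b1 li={g,q,w} lo={g,w}
  b2 li=∅ lo={w}
  b3 li={g,w} lo={g,w}
  b4 li={w} lo={g,w}
  b5 li={w} lo={g,w}
  b6 li={g,w} lo={g,w}
  b7 li={g,w} lo=∅
  b8 li={g} lo=∅
  b9 li=∅ lo=∅

Interfere edges:
  g — {q,w,z}
  q — {g,w}
  w — {g,q,z}
  z — {g,w}

Chromatic number:
  clique {g,q,w} ⇒ need ≥ 3
  3-colouring: R0={g}  R1={w}  R2={q,z}
  χ = 3

Answer: 3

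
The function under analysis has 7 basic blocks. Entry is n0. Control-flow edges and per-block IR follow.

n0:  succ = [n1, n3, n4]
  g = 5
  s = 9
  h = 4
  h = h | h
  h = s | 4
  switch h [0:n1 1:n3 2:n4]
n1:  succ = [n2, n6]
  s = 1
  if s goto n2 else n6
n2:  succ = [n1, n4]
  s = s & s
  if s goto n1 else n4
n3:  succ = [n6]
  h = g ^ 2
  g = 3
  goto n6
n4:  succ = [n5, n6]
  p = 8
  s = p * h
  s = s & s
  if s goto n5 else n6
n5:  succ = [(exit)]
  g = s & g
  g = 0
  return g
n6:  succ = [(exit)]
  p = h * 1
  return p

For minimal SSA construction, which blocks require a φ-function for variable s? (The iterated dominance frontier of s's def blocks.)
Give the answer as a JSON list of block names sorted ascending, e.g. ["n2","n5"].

Answer: ["n1", "n4", "n6"]

Derivation:
idom tree: n1←n0 n2←n1 n3←n0 n4←n0 n5←n4 n6←n0
Dom∩ at merges:
  n1: preds {n0,n2}: {n0} ∩ {n0,n1,n2} = {n0}; idom=n0
  n4: preds {n0,n2}: {n0} ∩ {n0,n1,n2} = {n0}; idom=n0
  n6: preds {n1,n3,n4}: {n0,n1} ∩ {n0,n3} ∩ {n0,n4} = {n0}; idom=n0

DF derivation:
  n1←n0: walk · to n0
  n1←n2: walk n2→n1 to n0
  n4←n0: walk · to n0
  n4←n2: walk n2→n1 to n0
  n6←n1: walk n1 to n0
  n6←n3: walk n3 to n0
  n6←n4: walk n4 to n0
  DF(n0)=∅
  DF(n1)={n1,n4,n6}
  DF(n2)={n1,n4}
  DF(n3)={n6}
  DF(n4)={n6}
  DF(n5)=∅
  DF(n6)=∅

φ for s: defs {n0,n1,n2,n4}
  DF⁺ = {n1,n4,n6}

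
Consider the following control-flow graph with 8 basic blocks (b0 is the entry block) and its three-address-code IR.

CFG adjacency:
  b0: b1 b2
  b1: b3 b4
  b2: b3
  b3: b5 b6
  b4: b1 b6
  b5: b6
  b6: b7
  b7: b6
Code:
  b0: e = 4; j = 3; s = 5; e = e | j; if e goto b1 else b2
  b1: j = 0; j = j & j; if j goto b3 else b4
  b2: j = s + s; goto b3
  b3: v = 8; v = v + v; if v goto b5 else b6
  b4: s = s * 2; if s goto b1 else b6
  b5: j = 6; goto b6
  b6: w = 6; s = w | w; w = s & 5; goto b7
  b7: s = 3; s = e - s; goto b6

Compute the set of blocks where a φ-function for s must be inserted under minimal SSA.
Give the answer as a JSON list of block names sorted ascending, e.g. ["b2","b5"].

Answer: ["b1", "b3", "b6"]

Derivation:
idom tree: b1←b0 b2←b0 b3←b0 b4←b1 b5←b3 b6←b0 b7←b6
Dom∩ at merges:
  b1: preds {b0,b4}: {b0} ∩ {b0,b1,b4} = {b0}; idom=b0
  b3: preds {b1,b2}: {b0,b1} ∩ {b0,b2} = {b0}; idom=b0
  b6: preds {b3,b4,b5,b7}: {b0,b3} ∩ {b0,b1,b4} ∩ {b0,b3,b5} ∩ {b0,b6,b7} = {b0}; idom=b0

DF walk-up:
  join b1 pred b0: · stop@b0
  join b1 pred b4: b4→b1 stop@b0
  join b3 pred b1: b1 stop@b0
  join b3 pred b2: b2 stop@b0
  join b6 pred b3: b3 stop@b0
  join b6 pred b4: b4→b1 stop@b0
  join b6 pred b5: b5→b3 stop@b0
  join b6 pred b7: b7→b6 stop@b0
  DF(b0)=∅
  DF(b1)={b1,b3,b6}
  DF(b2)={b3}
  DF(b3)={b6}
  DF(b4)={b1,b6}
  DF(b5)={b6}
  DF(b6)={b6}
  DF(b7)={b6}

φ for s: defs {b0,b4,b6,b7}
  DF⁺ = {b1,b3,b6}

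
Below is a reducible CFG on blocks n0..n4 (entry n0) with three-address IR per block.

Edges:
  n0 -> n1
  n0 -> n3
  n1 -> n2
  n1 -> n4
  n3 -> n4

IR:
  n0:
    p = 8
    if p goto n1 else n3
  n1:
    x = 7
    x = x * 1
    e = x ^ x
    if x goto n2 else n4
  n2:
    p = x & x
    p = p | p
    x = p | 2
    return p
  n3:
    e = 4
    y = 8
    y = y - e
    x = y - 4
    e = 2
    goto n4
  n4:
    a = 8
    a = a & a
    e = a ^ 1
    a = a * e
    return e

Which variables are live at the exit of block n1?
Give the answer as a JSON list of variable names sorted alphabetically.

Answer: ["x"]

Derivation:
Block summaries:
  n0 def {p} use ∅
  n1 def {e,x} use ∅
  n2 def {p,x} use {x}
  n3 def {e,x,y} use ∅
  n4 def {a,e} use ∅

Backward fixpoint:
  n0 li=∅ lo=∅
  n1 li=∅ lo={x}
  n2 li={x} lo=∅
  n3 li=∅ lo=∅
  n4 li=∅ lo=∅

live-out(n1) = ["x"]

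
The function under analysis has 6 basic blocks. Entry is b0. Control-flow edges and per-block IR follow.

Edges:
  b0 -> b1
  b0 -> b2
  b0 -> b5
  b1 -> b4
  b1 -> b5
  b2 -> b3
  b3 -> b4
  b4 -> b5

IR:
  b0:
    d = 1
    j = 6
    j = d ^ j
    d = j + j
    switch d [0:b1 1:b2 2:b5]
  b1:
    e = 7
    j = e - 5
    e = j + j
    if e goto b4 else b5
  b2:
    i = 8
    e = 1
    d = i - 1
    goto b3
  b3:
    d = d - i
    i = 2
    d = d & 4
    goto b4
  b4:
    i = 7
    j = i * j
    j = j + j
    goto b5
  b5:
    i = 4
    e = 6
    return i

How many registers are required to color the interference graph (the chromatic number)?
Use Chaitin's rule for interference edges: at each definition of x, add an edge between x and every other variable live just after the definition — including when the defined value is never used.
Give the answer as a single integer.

def/use:
  b0 def {d,j} use ∅
  b1 def {e,j} use ∅
  b2 def {d,e,i} use ∅
  b3 def {d,i} use {d,i}
  b4 def {i,j} use {j}
  b5 def {e,i} use ∅

Liveness:
  live b0: ∅→{j}
  live b1: ∅→{j}
  live b2: {j}→{d,i,j}
  live b3: {d,i,j}→{j}
  live b4: {j}→∅
  live b5: ∅→∅

Conflict graph:
  d — {i,j}
  e — {i,j}
  i — {d,e,j}
  j — {d,e,i}

Chromatic number:
  {d,i,j} pairwise interfere (3-clique) ⇒ χ ≥ 3
  assign d→R2 e→R2 i→R0 j→R1 — no edge inside a register ⇒ χ ≤ 3
  χ = 3

Answer: 3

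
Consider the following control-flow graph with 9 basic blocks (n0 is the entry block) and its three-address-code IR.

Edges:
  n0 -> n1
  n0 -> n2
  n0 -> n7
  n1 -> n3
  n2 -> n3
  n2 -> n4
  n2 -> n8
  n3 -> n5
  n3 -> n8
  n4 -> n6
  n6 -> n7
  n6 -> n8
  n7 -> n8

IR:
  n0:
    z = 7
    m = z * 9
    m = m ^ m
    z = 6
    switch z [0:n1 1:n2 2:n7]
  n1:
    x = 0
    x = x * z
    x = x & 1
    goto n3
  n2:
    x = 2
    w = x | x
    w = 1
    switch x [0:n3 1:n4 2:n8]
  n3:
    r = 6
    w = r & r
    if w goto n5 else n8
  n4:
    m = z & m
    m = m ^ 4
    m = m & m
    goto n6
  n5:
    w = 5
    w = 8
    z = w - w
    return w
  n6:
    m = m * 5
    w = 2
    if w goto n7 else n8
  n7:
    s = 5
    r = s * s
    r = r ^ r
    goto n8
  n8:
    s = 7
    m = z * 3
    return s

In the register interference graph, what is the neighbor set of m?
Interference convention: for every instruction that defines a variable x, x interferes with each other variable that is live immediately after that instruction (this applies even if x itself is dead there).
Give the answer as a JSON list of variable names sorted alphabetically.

Answer: ["s", "w", "x", "z"]

Derivation:
Per-block:
  n0: {m,z} / ∅
  n1: {x} / {z}
  n2: {w,x} / ∅
  n3: {r,w} / ∅
  n4: {m} / {m,z}
  n5: {w,z} / ∅
  n6: {m,w} / {m}
  n7: {r,s} / ∅
  n8: {m,s} / {z}

Live sets:
  live n0: ∅→{m,z}
  live n1: {z}→{z}
  live n2: {m,z}→{m,z}
  live n3: {z}→{z}
  live n4: {m,z}→{m,z}
  live n5: ∅→∅
  live n6: {m,z}→{z}
  live n7: {z}→{z}
  live n8: {z}→∅

Interference:
  m: {s,w,x,z}
  r: {z}
  s: {m,z}
  w: {m,x,z}
  x: {m,w,z}
  z: {m,r,s,w,x}

N(m) = ["s", "w", "x", "z"]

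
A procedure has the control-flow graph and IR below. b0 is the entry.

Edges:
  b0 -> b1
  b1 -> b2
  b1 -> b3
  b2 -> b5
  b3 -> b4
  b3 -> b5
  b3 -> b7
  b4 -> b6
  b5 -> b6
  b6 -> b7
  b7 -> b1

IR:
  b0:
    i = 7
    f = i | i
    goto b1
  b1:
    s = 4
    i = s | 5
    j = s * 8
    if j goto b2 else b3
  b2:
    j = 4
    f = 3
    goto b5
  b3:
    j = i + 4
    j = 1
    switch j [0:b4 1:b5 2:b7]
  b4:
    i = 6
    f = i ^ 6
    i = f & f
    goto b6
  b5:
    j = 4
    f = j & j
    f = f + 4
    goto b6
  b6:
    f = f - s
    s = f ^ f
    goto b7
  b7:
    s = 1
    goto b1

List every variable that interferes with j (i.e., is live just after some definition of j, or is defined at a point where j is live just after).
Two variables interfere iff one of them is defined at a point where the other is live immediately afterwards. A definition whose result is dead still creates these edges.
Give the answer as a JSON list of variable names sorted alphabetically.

def/use:
  b0: def={f,i} ue=∅
  b1: def={i,j,s} ue=∅
  b2: def={f,j} ue=∅
  b3: def={j} ue={i}
  b4: def={f,i} ue=∅
  b5: def={f,j} ue=∅
  b6: def={f,s} ue={f,s}
  b7: def={s} ue=∅

Backward fixpoint:
  b0 li=∅ lo=∅
  b1 li=∅ lo={i,s}
  b2 li={s} lo={s}
  b3 li={i,s} lo={s}
  b4 li={s} lo={f,s}
  b5 li={s} lo={f,s}
  b6 li={f,s} lo=∅
  b7 li=∅ lo=∅

Interference:
  f — {i,s}
  i — {f,j,s}
  j — {i,s}
  s — {f,i,j}

N(j) = ["i", "s"]

Answer: ["i", "s"]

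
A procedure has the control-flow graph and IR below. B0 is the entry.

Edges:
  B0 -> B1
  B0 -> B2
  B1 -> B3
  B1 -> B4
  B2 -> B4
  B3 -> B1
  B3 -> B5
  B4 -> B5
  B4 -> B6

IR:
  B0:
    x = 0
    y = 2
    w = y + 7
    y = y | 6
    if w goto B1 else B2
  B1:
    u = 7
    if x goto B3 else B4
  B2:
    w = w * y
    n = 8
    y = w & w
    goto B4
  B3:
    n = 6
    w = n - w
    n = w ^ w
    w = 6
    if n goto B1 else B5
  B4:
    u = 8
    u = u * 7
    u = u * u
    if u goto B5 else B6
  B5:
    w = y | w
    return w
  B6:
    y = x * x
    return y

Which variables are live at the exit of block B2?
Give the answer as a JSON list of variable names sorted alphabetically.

Answer: ["w", "x", "y"]

Working:
Block summaries:
  B0: def={w,x,y} ue=∅
  B1: def={u} ue={x}
  B2: def={n,w,y} ue={w,y}
  B3: def={n,w} ue={w}
  B4: def={u} ue=∅
  B5: def={w} ue={w,y}
  B6: def={y} ue={x}

Liveness:
  live B0: ∅→{w,x,y}
  live B1: {w,x,y}→{w,x,y}
  live B2: {w,x,y}→{w,x,y}
  live B3: {w,x,y}→{w,x,y}
  live B4: {w,x,y}→{w,x,y}
  live B5: {w,y}→∅
  live B6: {x}→∅

live-out(B2) = ["w", "x", "y"]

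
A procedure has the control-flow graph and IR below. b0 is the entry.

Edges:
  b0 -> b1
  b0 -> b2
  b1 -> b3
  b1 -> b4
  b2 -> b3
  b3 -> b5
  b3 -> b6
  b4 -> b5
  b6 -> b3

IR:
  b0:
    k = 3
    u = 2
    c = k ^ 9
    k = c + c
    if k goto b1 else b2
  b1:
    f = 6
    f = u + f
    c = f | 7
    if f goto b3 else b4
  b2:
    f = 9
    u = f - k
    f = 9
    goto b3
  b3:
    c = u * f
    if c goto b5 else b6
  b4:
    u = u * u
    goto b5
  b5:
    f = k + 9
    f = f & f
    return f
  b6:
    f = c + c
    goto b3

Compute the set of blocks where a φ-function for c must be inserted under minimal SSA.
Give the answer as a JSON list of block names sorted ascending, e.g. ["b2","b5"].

idom tree: b1←b0 b2←b0 b3←b0 b4←b1 b5←b0 b6←b3
Dom∩ at merges:
  b3: preds {b1,b2,b6}: {b0,b1} ∩ {b0,b2} ∩ {b0,b3,b6} = {b0}; idom=b0
  b5: preds {b3,b4}: {b0,b3} ∩ {b0,b1,b4} = {b0}; idom=b0

DF derivation:
  b3←b1: walk b1 to b0
  b3←b2: walk b2 to b0
  b3←b6: walk b6→b3 to b0
  b5←b3: walk b3 to b0
  b5←b4: walk b4→b1 to b0
  b0: DF=∅
  b1: DF={b3,b5}
  b2: DF={b3}
  b3: DF={b3,b5}
  b4: DF={b5}
  b5: DF=∅
  b6: DF={b3}

φ for c: defs {b0,b1,b3}
  DF⁺ = {b3,b5}

Answer: ["b3", "b5"]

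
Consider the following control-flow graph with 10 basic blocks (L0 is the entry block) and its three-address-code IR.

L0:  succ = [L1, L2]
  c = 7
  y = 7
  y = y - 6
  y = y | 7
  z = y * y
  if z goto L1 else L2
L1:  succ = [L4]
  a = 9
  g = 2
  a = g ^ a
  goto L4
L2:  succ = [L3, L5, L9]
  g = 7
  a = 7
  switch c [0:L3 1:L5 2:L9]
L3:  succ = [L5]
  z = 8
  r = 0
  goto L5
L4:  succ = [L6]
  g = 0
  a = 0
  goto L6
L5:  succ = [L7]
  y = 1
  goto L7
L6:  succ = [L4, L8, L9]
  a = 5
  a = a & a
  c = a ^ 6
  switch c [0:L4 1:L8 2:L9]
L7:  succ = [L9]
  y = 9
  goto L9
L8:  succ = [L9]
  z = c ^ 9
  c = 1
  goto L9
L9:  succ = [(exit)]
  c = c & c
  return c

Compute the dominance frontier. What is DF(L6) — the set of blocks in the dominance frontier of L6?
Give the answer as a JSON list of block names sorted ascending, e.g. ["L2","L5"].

idom tree: L1←L0 L2←L0 L3←L2 L4←L1 L5←L2 L6←L4 L7←L5 L8←L6 L9←L0
Dom∩ at merges:
  L4: preds {L1,L6}: {L0,L1} ∩ {L0,L1,L4,L6} = {L0,L1}; idom=L1
  L5: preds {L2,L3}: {L0,L2} ∩ {L0,L2,L3} = {L0,L2}; idom=L2
  L9: preds {L2,L6,L7,L8}: {L0,L2} ∩ {L0,L1,L4,L6} ∩ {L0,L2,L5,L7} ∩ {L0,L1,L4,L6,L8} = {L0}; idom=L0

DF derivation:
  join L4 pred L1: · stop@L1
  join L4 pred L6: L6→L4 stop@L1
  join L5 pred L2: · stop@L2
  join L5 pred L3: L3 stop@L2
  join L9 pred L2: L2 stop@L0
  join L9 pred L6: L6→L4→L1 stop@L0
  join L9 pred L7: L7→L5→L2 stop@L0
  join L9 pred L8: L8→L6→L4→L1 stop@L0
  L0 → ∅
  L1 → {L9}
  L2 → {L9}
  L3 → {L5}
  L4 → {L4,L9}
  L5 → {L9}
  L6 → {L4,L9}
  L7 → {L9}
  L8 → {L9}
  L9 → ∅

DF(L6) = ["L4", "L9"]

Answer: ["L4", "L9"]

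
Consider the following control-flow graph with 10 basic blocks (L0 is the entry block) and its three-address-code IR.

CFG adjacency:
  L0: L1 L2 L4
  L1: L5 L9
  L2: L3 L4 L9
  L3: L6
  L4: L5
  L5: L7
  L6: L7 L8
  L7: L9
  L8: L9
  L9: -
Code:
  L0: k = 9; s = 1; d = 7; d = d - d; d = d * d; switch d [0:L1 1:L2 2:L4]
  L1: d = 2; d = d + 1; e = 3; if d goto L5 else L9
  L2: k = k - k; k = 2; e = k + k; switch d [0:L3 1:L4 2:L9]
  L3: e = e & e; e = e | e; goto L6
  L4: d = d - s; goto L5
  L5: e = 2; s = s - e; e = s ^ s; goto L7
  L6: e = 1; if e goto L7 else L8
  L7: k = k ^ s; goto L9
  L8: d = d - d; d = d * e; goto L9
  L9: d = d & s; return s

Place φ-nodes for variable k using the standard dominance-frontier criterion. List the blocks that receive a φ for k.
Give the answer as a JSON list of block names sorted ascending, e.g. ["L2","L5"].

Answer: ["L4", "L5", "L7", "L9"]

Analysis:
idom tree: L1←L0 L2←L0 L3←L2 L4←L0 L5←L0 L6←L3 L7←L0 L8←L6 L9←L0
Join-block Dom:
  L4: preds {L0,L2}: {L0} ∩ {L0,L2} = {L0}; idom=L0
  L5: preds {L1,L4}: {L0,L1} ∩ {L0,L4} = {L0}; idom=L0
  L7: preds {L5,L6}: {L0,L5} ∩ {L0,L2,L3,L6} = {L0}; idom=L0
  L9: preds {L1,L2,L7,L8}: {L0,L1} ∩ {L0,L2} ∩ {L0,L7} ∩ {L0,L2,L3,L6,L8} = {L0}; idom=L0

DF walk-up:
  join L4 pred L0: · stop@L0
  join L4 pred L2: L2 stop@L0
  join L5 pred L1: L1 stop@L0
  join L5 pred L4: L4 stop@L0
  join L7 pred L5: L5 stop@L0
  join L7 pred L6: L6→L3→L2 stop@L0
  join L9 pred L1: L1 stop@L0
  join L9 pred L2: L2 stop@L0
  join L9 pred L7: L7 stop@L0
  join L9 pred L8: L8→L6→L3→L2 stop@L0
  L0: DF=∅
  L1: DF={L5,L9}
  L2: DF={L4,L7,L9}
  L3: DF={L7,L9}
  L4: DF={L5}
  L5: DF={L7}
  L6: DF={L7,L9}
  L7: DF={L9}
  L8: DF={L9}
  L9: DF=∅

φ for k: defs {L0,L2,L7}
  DF⁺ = {L4,L5,L7,L9}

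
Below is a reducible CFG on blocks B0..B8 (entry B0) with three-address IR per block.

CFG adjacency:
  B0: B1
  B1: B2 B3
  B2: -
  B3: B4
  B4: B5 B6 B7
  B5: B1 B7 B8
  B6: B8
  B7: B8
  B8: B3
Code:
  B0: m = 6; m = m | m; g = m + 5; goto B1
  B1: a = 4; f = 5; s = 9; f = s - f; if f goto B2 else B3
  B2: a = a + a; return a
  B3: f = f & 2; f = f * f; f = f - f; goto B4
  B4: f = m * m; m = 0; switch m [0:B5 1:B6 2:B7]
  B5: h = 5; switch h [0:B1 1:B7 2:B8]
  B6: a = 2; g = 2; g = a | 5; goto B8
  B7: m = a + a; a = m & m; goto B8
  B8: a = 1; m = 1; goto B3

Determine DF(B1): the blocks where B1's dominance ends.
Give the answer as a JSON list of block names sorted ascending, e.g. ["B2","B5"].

idom tree: B1←B0 B2←B1 B3←B1 B4←B3 B5←B4 B6←B4 B7←B4 B8←B4
Dom∩ at merges:
  B1: preds {B0,B5}: {B0} ∩ {B0,B1,B3,B4,B5} = {B0}; idom=B0
  B3: preds {B1,B8}: {B0,B1} ∩ {B0,B1,B3,B4,B8} = {B0,B1}; idom=B1
  B7: preds {B4,B5}: {B0,B1,B3,B4} ∩ {B0,B1,B3,B4,B5} = {B0,B1,B3,B4}; idom=B4
  B8: preds {B5,B6,B7}: {B0,B1,B3,B4,B5} ∩ {B0,B1,B3,B4,B6} ∩ {B0,B1,B3,B4,B7} = {B0,B1,B3,B4}; idom=B4

Frontier:
  join B1 pred B0: · stop@B0
  join B1 pred B5: B5→B4→B3→B1 stop@B0
  join B3 pred B1: · stop@B1
  join B3 pred B8: B8→B4→B3 stop@B1
  join B7 pred B4: · stop@B4
  join B7 pred B5: B5 stop@B4
  join B8 pred B5: B5 stop@B4
  join B8 pred B6: B6 stop@B4
  join B8 pred B7: B7 stop@B4
  B0 → ∅
  B1 → {B1}
  B2 → ∅
  B3 → {B1,B3}
  B4 → {B1,B3}
  B5 → {B1,B7,B8}
  B6 → {B8}
  B7 → {B8}
  B8 → {B3}

DF(B1) = ["B1"]

Answer: ["B1"]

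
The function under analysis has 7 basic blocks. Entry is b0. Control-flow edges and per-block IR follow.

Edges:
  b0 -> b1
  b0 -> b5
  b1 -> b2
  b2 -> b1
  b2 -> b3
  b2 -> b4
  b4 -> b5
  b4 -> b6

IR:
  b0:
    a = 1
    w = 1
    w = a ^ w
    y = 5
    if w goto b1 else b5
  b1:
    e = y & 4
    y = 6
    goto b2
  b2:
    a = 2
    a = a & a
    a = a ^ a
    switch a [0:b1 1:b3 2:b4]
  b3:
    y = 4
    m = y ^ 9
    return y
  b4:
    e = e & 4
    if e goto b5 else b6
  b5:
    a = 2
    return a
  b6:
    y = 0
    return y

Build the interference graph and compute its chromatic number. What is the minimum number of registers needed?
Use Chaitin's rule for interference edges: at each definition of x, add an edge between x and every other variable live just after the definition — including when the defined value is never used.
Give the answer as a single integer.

Block summaries:
  b0: {a,w,y} / ∅
  b1: {e,y} / {y}
  b2: {a} / ∅
  b3: {m,y} / ∅
  b4: {e} / {e}
  b5: {a} / ∅
  b6: {y} / ∅

Live sets:
  live b0: ∅→{y}
  live b1: {y}→{e,y}
  live b2: {e,y}→{e,y}
  live b3: ∅→∅
  live b4: {e}→∅
  live b5: ∅→∅
  live b6: ∅→∅

Interfere edges:
  a: {e,w,y}
  e: {a,y}
  m: {y}
  w: {a,y}
  y: {a,e,m,w}

Chromatic number:
  clique {a,e,y} ⇒ need ≥ 3
  assign a→c1 e→c2 m→c1 w→c2 y→c0 — no edge inside a register ⇒ χ ≤ 3
  χ = 3

Answer: 3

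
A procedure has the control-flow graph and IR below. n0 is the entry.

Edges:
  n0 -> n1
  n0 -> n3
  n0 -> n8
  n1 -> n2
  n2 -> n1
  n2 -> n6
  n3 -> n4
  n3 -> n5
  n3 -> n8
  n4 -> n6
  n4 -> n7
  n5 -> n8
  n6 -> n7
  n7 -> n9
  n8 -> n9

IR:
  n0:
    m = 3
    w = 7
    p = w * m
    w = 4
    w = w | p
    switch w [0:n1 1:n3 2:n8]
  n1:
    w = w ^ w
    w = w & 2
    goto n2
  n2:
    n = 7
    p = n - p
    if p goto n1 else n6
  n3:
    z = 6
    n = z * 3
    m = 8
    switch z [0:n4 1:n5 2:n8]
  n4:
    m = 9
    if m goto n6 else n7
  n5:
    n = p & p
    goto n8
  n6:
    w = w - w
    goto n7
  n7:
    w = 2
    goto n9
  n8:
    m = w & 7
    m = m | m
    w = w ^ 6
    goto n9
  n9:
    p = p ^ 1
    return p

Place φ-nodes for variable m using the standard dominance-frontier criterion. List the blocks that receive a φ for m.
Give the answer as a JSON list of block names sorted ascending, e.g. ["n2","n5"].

idom tree: n1←n0 n2←n1 n3←n0 n4←n3 n5←n3 n6←n0 n7←n0 n8←n0 n9←n0
Dom∩ at merges:
  n1: preds {n0,n2}: {n0} ∩ {n0,n1,n2} = {n0}; idom=n0
  n6: preds {n2,n4}: {n0,n1,n2} ∩ {n0,n3,n4} = {n0}; idom=n0
  n7: preds {n4,n6}: {n0,n3,n4} ∩ {n0,n6} = {n0}; idom=n0
  n8: preds {n0,n3,n5}: {n0} ∩ {n0,n3} ∩ {n0,n3,n5} = {n0}; idom=n0
  n9: preds {n7,n8}: {n0,n7} ∩ {n0,n8} = {n0}; idom=n0

DF walk-up:
  n1←n0: walk · to n0
  n1←n2: walk n2→n1 to n0
  n6←n2: walk n2→n1 to n0
  n6←n4: walk n4→n3 to n0
  n7←n4: walk n4→n3 to n0
  n7←n6: walk n6 to n0
  n8←n0: walk · to n0
  n8←n3: walk n3 to n0
  n8←n5: walk n5→n3 to n0
  n9←n7: walk n7 to n0
  n9←n8: walk n8 to n0
  DF(n0)=∅
  DF(n1)={n1,n6}
  DF(n2)={n1,n6}
  DF(n3)={n6,n7,n8}
  DF(n4)={n6,n7}
  DF(n5)={n8}
  DF(n6)={n7}
  DF(n7)={n9}
  DF(n8)={n9}
  DF(n9)=∅

φ for m: defs {n0,n3,n4,n8}
  DF⁺ = {n6,n7,n8,n9}

Answer: ["n6", "n7", "n8", "n9"]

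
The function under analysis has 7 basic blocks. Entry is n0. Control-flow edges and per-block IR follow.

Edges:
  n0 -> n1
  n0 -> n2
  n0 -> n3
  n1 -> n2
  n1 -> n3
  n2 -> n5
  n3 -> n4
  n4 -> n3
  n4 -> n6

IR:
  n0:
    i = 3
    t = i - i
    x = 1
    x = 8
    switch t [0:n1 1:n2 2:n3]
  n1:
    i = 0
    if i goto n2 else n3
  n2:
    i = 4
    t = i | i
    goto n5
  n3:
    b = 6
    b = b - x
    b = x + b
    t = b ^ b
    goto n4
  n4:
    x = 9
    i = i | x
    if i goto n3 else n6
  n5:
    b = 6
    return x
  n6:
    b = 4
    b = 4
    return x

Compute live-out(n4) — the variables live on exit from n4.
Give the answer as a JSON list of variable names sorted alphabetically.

Block summaries:
  n0: {i,t,x} / ∅
  n1: {i} / ∅
  n2: {i,t} / ∅
  n3: {b,t} / {x}
  n4: {i,x} / {i}
  n5: {b} / {x}
  n6: {b} / {x}

Backward fixpoint:
  n0 li=∅ lo={i,x}
  n1 li={x} lo={i,x}
  n2 li={x} lo={x}
  n3 li={i,x} lo={i}
  n4 li={i} lo={i,x}
  n5 li={x} lo=∅
  n6 li={x} lo=∅

live-out(n4) = ["i", "x"]

Answer: ["i", "x"]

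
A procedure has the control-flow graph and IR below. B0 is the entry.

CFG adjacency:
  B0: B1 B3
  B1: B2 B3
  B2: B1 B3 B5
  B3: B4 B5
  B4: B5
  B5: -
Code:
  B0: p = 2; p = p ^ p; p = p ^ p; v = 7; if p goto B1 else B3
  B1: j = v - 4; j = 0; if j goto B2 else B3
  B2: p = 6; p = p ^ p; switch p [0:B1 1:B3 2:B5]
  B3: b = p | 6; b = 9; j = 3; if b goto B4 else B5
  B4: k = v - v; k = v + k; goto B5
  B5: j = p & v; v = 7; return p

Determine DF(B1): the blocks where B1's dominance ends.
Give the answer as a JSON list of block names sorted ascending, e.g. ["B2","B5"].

Answer: ["B1", "B3", "B5"]

Derivation:
idom tree: B1←B0 B2←B1 B3←B0 B4←B3 B5←B0
Join-block Dom:
  B1: preds {B0,B2}: {B0} ∩ {B0,B1,B2} = {B0}; idom=B0
  B3: preds {B0,B1,B2}: {B0} ∩ {B0,B1} ∩ {B0,B1,B2} = {B0}; idom=B0
  B5: preds {B2,B3,B4}: {B0,B1,B2} ∩ {B0,B3} ∩ {B0,B3,B4} = {B0}; idom=B0

Frontier:
  join B1 pred B0: · stop@B0
  join B1 pred B2: B2→B1 stop@B0
  join B3 pred B0: · stop@B0
  join B3 pred B1: B1 stop@B0
  join B3 pred B2: B2→B1 stop@B0
  join B5 pred B2: B2→B1 stop@B0
  join B5 pred B3: B3 stop@B0
  join B5 pred B4: B4→B3 stop@B0
  B0 → ∅
  B1 → {B1,B3,B5}
  B2 → {B1,B3,B5}
  B3 → {B5}
  B4 → {B5}
  B5 → ∅

DF(B1) = ["B1", "B3", "B5"]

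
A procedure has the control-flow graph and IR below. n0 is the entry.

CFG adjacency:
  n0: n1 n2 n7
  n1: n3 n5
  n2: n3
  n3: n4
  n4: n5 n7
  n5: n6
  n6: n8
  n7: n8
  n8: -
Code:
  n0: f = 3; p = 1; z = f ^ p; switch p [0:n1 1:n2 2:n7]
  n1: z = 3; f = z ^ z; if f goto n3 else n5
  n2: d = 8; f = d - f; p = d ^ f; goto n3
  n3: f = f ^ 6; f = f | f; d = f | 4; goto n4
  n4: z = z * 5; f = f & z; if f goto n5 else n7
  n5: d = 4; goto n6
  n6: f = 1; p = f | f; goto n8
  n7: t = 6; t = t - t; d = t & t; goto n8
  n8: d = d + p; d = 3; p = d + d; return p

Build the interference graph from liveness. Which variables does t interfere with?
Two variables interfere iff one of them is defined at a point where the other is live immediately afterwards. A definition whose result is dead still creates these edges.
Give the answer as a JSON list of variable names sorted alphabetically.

Answer: ["p"]

Derivation:
def/use:
  n0: def={f,p,z} ue=∅
  n1: def={f,z} ue=∅
  n2: def={d,f,p} ue={f}
  n3: def={d,f} ue={f}
  n4: def={f,z} ue={f,z}
  n5: def={d} ue=∅
  n6: def={f,p} ue=∅
  n7: def={d,t} ue=∅
  n8: def={d,p} ue={d,p}

Backward fixpoint:
  live n0: ∅→{f,p,z}
  live n1: {p}→{f,p,z}
  live n2: {f,z}→{f,p,z}
  live n3: {f,p,z}→{f,p,z}
  live n4: {f,p,z}→{p}
  live n5: ∅→{d}
  live n6: {d}→{d,p}
  live n7: {p}→{d,p}
  live n8: {d,p}→∅

Interfere edges:
  d↔{f,p,z}
  f↔{d,p,z}
  p↔{d,f,t,z}
  t↔{p}
  z↔{d,f,p}

N(t) = ["p"]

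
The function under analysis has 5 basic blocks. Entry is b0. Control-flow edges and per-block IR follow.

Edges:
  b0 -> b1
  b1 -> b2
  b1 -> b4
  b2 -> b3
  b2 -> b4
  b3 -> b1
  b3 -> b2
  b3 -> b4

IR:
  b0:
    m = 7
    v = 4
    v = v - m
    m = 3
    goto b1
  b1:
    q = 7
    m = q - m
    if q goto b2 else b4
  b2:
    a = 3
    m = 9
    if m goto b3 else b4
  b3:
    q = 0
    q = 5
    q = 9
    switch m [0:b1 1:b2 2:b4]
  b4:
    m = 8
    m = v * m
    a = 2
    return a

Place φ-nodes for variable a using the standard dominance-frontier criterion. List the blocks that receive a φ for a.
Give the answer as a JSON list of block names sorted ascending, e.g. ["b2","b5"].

idom tree: b1←b0 b2←b1 b3←b2 b4←b1
Dom at joins:
  b1: preds {b0,b3}: {b0} ∩ {b0,b1,b2,b3} = {b0}; idom=b0
  b2: preds {b1,b3}: {b0,b1} ∩ {b0,b1,b2,b3} = {b0,b1}; idom=b1
  b4: preds {b1,b2,b3}: {b0,b1} ∩ {b0,b1,b2} ∩ {b0,b1,b2,b3} = {b0,b1}; idom=b1

DF walk-up:
  join b1 pred b0: · stop@b0
  join b1 pred b3: b3→b2→b1 stop@b0
  join b2 pred b1: · stop@b1
  join b2 pred b3: b3→b2 stop@b1
  join b4 pred b1: · stop@b1
  join b4 pred b2: b2 stop@b1
  join b4 pred b3: b3→b2 stop@b1
  b0 → ∅
  b1 → {b1}
  b2 → {b1,b2,b4}
  b3 → {b1,b2,b4}
  b4 → ∅

φ for a: defs {b2,b4}
  DF⁺ = {b1,b2,b4}

Answer: ["b1", "b2", "b4"]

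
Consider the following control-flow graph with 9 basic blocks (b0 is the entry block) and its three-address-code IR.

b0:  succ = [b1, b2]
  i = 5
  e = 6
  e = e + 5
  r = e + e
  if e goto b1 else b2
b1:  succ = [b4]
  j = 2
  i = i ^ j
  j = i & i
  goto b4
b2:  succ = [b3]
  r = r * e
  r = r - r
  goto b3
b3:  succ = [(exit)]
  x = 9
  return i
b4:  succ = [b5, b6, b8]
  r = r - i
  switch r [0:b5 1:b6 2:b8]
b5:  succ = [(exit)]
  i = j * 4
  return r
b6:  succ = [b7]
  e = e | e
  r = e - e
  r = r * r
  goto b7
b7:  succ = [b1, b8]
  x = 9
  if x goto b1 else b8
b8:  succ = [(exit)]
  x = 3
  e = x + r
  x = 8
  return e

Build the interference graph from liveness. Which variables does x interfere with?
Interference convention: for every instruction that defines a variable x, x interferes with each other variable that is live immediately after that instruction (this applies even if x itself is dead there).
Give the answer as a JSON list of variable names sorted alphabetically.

Answer: ["e", "i", "r"]

Analysis:
Block summaries:
  b0: {e,i,r} / ∅
  b1: {i,j} / {i}
  b2: {r} / {e,r}
  b3: {x} / {i}
  b4: {r} / {i,r}
  b5: {i} / {j,r}
  b6: {e,r} / {e}
  b7: {x} / ∅
  b8: {e,x} / {r}

Backward fixpoint:
  b0: in=∅ out={e,i,r}
  b1: in={e,i,r} out={e,i,j,r}
  b2: in={e,i,r} out={i}
  b3: in={i} out=∅
  b4: in={e,i,j,r} out={e,i,j,r}
  b5: in={j,r} out=∅
  b6: in={e,i} out={e,i,r}
  b7: in={e,i,r} out={e,i,r}
  b8: in={r} out=∅

Interfere edges:
  e — {i,j,r,x}
  i — {e,j,r,x}
  j — {e,i,r}
  r — {e,i,j,x}
  x — {e,i,r}

N(x) = ["e", "i", "r"]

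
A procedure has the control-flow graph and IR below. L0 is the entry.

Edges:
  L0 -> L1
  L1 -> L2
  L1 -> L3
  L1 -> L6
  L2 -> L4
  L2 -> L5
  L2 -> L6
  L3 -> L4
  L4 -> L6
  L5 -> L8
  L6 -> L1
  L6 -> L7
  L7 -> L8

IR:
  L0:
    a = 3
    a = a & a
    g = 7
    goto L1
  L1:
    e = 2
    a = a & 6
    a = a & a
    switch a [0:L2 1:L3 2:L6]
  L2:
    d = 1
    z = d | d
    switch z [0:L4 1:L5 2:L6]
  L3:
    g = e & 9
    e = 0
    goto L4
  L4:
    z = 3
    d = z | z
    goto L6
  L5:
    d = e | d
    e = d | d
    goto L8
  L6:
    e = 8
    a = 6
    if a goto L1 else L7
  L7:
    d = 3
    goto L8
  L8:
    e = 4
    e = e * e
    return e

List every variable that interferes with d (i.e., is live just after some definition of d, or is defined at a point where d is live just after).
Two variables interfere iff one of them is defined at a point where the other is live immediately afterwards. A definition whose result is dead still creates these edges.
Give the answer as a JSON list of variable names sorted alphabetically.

Answer: ["e", "z"]

Derivation:
Block summaries:
  L0 def {a,g} use ∅
  L1 def {a,e} use {a}
  L2 def {d,z} use ∅
  L3 def {e,g} use {e}
  L4 def {d,z} use ∅
  L5 def {d,e} use {d,e}
  L6 def {a,e} use ∅
  L7 def {d} use ∅
  L8 def {e} use ∅

Backward fixpoint:
  L0: in=∅ out={a}
  L1: in={a} out={e}
  L2: in={e} out={d,e}
  L3: in={e} out=∅
  L4: in=∅ out=∅
  L5: in={d,e} out=∅
  L6: in=∅ out={a}
  L7: in=∅ out=∅
  L8: in=∅ out=∅

Interfere edges:
  a — {e,g}
  d — {e,z}
  e — {a,d,z}
  g — {a}
  z — {d,e}

N(d) = ["e", "z"]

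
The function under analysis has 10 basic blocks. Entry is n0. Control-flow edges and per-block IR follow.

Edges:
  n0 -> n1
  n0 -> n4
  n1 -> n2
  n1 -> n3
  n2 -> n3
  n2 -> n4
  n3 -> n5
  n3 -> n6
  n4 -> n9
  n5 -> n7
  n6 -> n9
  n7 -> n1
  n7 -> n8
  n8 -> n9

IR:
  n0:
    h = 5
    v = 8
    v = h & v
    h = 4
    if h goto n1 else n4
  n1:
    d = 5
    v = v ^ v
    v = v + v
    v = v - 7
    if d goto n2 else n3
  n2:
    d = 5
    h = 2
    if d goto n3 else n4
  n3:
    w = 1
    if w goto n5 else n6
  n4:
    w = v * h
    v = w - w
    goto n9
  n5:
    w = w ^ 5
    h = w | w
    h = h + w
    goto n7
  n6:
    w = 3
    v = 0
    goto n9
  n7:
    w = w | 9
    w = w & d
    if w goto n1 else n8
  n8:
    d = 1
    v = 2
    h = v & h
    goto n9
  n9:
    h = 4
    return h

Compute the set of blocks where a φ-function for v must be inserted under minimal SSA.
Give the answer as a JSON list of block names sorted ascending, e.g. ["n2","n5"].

Answer: ["n1", "n4", "n9"]

Analysis:
idom tree: n1←n0 n2←n1 n3←n1 n4←n0 n5←n3 n6←n3 n7←n5 n8←n7 n9←n0
Dom at joins:
  n1: preds {n0,n7}: {n0} ∩ {n0,n1,n3,n5,n7} = {n0}; idom=n0
  n3: preds {n1,n2}: {n0,n1} ∩ {n0,n1,n2} = {n0,n1}; idom=n1
  n4: preds {n0,n2}: {n0} ∩ {n0,n1,n2} = {n0}; idom=n0
  n9: preds {n4,n6,n8}: {n0,n4} ∩ {n0,n1,n3,n6} ∩ {n0,n1,n3,n5,n7,n8} = {n0}; idom=n0

DF walk-up:
  n1←n0: walk · to n0
  n1←n7: walk n7→n5→n3→n1 to n0
  n3←n1: walk · to n1
  n3←n2: walk n2 to n1
  n4←n0: walk · to n0
  n4←n2: walk n2→n1 to n0
  n9←n4: walk n4 to n0
  n9←n6: walk n6→n3→n1 to n0
  n9←n8: walk n8→n7→n5→n3→n1 to n0
  DF(n0)=∅
  DF(n1)={n1,n4,n9}
  DF(n2)={n3,n4}
  DF(n3)={n1,n9}
  DF(n4)={n9}
  DF(n5)={n1,n9}
  DF(n6)={n9}
  DF(n7)={n1,n9}
  DF(n8)={n9}
  DF(n9)=∅

φ for v: defs {n0,n1,n4,n6,n8}
  DF⁺ = {n1,n4,n9}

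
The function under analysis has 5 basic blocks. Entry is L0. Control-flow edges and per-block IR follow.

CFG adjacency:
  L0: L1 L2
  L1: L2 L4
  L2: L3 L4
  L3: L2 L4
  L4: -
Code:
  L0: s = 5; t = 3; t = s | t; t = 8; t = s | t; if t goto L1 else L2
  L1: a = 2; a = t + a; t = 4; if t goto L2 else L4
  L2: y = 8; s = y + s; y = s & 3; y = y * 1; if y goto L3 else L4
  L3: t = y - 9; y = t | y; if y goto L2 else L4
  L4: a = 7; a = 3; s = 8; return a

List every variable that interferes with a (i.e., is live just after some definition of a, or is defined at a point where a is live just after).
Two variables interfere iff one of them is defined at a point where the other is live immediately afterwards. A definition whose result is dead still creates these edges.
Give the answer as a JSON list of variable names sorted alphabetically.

Answer: ["s", "t"]

Derivation:
Block summaries:
  L0 def {s,t} use ∅
  L1 def {a,t} use {t}
  L2 def {s,y} use {s}
  L3 def {t,y} use {y}
  L4 def {a,s} use ∅

Live sets:
  live L0: ∅→{s,t}
  live L1: {s,t}→{s}
  live L2: {s}→{s,y}
  live L3: {s,y}→{s}
  live L4: ∅→∅

Interfere edges:
  a↔{s,t}
  s↔{a,t,y}
  t↔{a,s,y}
  y↔{s,t}

N(a) = ["s", "t"]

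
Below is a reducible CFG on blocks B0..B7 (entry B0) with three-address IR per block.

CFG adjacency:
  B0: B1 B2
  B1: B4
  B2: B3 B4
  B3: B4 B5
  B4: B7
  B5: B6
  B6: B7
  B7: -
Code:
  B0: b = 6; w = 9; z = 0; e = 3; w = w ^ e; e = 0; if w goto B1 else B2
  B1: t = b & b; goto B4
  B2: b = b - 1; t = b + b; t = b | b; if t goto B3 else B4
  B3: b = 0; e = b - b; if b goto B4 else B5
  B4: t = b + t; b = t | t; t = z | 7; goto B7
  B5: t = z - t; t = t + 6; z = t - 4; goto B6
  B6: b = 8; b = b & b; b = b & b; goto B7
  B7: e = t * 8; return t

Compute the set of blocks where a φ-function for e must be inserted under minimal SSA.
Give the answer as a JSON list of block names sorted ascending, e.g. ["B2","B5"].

Answer: ["B4", "B7"]

Analysis:
idom tree: B1←B0 B2←B0 B3←B2 B4←B0 B5←B3 B6←B5 B7←B0
Dom∩ at merges:
  B4: preds {B1,B2,B3}: {B0,B1} ∩ {B0,B2} ∩ {B0,B2,B3} = {B0}; idom=B0
  B7: preds {B4,B6}: {B0,B4} ∩ {B0,B2,B3,B5,B6} = {B0}; idom=B0

DF walk-up:
  join B4 pred B1: B1 stop@B0
  join B4 pred B2: B2 stop@B0
  join B4 pred B3: B3→B2 stop@B0
  join B7 pred B4: B4 stop@B0
  join B7 pred B6: B6→B5→B3→B2 stop@B0
  B0: DF=∅
  B1: DF={B4}
  B2: DF={B4,B7}
  B3: DF={B4,B7}
  B4: DF={B7}
  B5: DF={B7}
  B6: DF={B7}
  B7: DF=∅

φ for e: defs {B0,B3,B7}
  DF⁺ = {B4,B7}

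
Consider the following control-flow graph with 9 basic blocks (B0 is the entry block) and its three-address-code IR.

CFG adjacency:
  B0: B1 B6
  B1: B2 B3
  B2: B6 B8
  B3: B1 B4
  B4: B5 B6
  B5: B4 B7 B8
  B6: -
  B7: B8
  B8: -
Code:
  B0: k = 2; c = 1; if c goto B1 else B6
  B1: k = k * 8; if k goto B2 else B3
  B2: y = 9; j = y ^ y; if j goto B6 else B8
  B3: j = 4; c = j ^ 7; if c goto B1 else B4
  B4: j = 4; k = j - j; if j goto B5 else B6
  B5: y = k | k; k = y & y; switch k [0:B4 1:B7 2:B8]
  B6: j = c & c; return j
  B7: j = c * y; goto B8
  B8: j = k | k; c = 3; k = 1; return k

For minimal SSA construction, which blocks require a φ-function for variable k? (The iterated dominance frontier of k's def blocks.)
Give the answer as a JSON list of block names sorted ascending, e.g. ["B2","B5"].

Answer: ["B1", "B4", "B6", "B8"]

Analysis:
idom tree: B1←B0 B2←B1 B3←B1 B4←B3 B5←B4 B6←B0 B7←B5 B8←B1
Dom at joins:
  B1: preds {B0,B3}: {B0} ∩ {B0,B1,B3} = {B0}; idom=B0
  B4: preds {B3,B5}: {B0,B1,B3} ∩ {B0,B1,B3,B4,B5} = {B0,B1,B3}; idom=B3
  B6: preds {B0,B2,B4}: {B0} ∩ {B0,B1,B2} ∩ {B0,B1,B3,B4} = {B0}; idom=B0
  B8: preds {B2,B5,B7}: {B0,B1,B2} ∩ {B0,B1,B3,B4,B5} ∩ {B0,B1,B3,B4,B5,B7} = {B0,B1}; idom=B1

Frontier:
  B1←B0: walk · to B0
  B1←B3: walk B3→B1 to B0
  B4←B3: walk · to B3
  B4←B5: walk B5→B4 to B3
  B6←B0: walk · to B0
  B6←B2: walk B2→B1 to B0
  B6←B4: walk B4→B3→B1 to B0
  B8←B2: walk B2 to B1
  B8←B5: walk B5→B4→B3 to B1
  B8←B7: walk B7→B5→B4→B3 to B1
  DF(B0)=∅
  DF(B1)={B1,B6}
  DF(B2)={B6,B8}
  DF(B3)={B1,B6,B8}
  DF(B4)={B4,B6,B8}
  DF(B5)={B4,B8}
  DF(B6)=∅
  DF(B7)={B8}
  DF(B8)=∅

φ for k: defs {B0,B1,B4,B5,B8}
  DF⁺ = {B1,B4,B6,B8}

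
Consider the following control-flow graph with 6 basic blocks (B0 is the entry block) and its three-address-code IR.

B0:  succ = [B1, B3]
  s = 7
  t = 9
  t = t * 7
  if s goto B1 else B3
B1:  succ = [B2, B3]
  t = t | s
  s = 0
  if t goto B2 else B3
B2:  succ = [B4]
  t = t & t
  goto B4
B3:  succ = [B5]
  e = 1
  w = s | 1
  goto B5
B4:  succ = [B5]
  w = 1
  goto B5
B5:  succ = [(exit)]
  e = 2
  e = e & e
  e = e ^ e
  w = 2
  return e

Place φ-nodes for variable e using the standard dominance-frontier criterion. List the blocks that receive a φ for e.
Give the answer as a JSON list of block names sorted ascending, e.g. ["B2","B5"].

idom tree: B1←B0 B2←B1 B3←B0 B4←B2 B5←B0
Join-block Dom:
  B3: preds {B0,B1}: {B0} ∩ {B0,B1} = {B0}; idom=B0
  B5: preds {B3,B4}: {B0,B3} ∩ {B0,B1,B2,B4} = {B0}; idom=B0

DF derivation:
  join B3 pred B0: · stop@B0
  join B3 pred B1: B1 stop@B0
  join B5 pred B3: B3 stop@B0
  join B5 pred B4: B4→B2→B1 stop@B0
  B0: DF=∅
  B1: DF={B3,B5}
  B2: DF={B5}
  B3: DF={B5}
  B4: DF={B5}
  B5: DF=∅

φ for e: defs {B3,B5}
  DF⁺ = {B5}

Answer: ["B5"]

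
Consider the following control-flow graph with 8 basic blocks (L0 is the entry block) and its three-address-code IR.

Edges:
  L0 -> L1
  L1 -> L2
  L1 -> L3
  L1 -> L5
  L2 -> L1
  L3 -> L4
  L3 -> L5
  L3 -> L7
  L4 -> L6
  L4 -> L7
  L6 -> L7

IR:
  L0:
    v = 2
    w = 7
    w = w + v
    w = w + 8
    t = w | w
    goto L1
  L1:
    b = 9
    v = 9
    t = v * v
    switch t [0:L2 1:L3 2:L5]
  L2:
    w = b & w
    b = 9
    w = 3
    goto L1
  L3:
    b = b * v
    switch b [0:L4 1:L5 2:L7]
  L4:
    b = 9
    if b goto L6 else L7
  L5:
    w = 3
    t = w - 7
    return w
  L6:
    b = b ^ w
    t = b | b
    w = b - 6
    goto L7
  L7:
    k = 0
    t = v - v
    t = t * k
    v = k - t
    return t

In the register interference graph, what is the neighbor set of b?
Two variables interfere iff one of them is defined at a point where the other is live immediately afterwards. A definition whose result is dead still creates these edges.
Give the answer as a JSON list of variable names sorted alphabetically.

Answer: ["t", "v", "w"]

Working:
Per-block:
  L0: def={t,v,w} ue=∅
  L1: def={b,t,v} ue=∅
  L2: def={b,w} ue={b,w}
  L3: def={b} ue={b,v}
  L4: def={b} ue=∅
  L5: def={t,w} ue=∅
  L6: def={b,t,w} ue={b,w}
  L7: def={k,t,v} ue={v}

Liveness:
  L0: in=∅ out={w}
  L1: in={w} out={b,v,w}
  L2: in={b,w} out={w}
  L3: in={b,v,w} out={v,w}
  L4: in={v,w} out={b,v,w}
  L5: in=∅ out=∅
  L6: in={b,v,w} out={v}
  L7: in={v} out=∅

Conflict graph:
  b: {t,v,w}
  k: {t,v}
  t: {b,k,v,w}
  v: {b,k,t,w}
  w: {b,t,v}

N(b) = ["t", "v", "w"]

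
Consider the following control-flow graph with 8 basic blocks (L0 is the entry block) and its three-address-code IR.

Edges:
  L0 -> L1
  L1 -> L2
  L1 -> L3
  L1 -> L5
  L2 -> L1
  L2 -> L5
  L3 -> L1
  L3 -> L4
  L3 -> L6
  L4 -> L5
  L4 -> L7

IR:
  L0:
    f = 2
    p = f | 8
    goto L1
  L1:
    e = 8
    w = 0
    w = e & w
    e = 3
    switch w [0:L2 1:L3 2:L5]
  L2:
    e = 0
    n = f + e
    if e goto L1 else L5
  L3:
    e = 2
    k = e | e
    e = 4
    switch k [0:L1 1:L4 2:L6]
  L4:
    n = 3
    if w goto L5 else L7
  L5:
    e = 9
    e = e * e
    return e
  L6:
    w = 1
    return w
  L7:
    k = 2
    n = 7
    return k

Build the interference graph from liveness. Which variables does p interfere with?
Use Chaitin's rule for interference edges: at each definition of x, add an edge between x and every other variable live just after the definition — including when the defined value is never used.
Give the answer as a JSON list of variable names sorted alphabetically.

Answer: ["f"]

Working:
Per-block:
  L0: def={f,p} ue=∅
  L1: def={e,w} ue=∅
  L2: def={e,n} ue={f}
  L3: def={e,k} ue=∅
  L4: def={n} ue={w}
  L5: def={e} ue=∅
  L6: def={w} ue=∅
  L7: def={k,n} ue=∅

Liveness:
  L0: in=∅ out={f}
  L1: in={f} out={f,w}
  L2: in={f} out={f}
  L3: in={f,w} out={f,w}
  L4: in={w} out=∅
  L5: in=∅ out=∅
  L6: in=∅ out=∅
  L7: in=∅ out=∅

Interference:
  e: {f,k,n,w}
  f: {e,k,n,p,w}
  k: {e,f,n,w}
  n: {e,f,k,w}
  p: {f}
  w: {e,f,k,n}

N(p) = ["f"]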